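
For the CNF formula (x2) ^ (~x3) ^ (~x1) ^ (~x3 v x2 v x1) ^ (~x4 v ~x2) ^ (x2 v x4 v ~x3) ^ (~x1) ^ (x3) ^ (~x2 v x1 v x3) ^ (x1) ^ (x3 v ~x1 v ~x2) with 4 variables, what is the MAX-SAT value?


Enumerate all 16 truth assignments.
For each, count how many of the 11 clauses are satisfied.
The formula is not fully satisfiable, so the maximum is below 11.
Maximum simultaneously satisfiable clauses = 9.

9


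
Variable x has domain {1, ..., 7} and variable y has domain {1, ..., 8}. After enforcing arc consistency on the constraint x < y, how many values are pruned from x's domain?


For the constraint x < y, x needs a supporting value in y's domain.
x can be at most 7 (one less than y's maximum).
Valid x values from domain: 7 out of 7.
Pruned = 7 - 7 = 0.

0


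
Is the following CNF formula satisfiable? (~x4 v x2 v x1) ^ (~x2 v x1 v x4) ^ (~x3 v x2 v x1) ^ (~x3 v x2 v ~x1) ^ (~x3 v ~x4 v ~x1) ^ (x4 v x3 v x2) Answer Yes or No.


Check all 16 possible truth assignments.
Number of satisfying assignments found: 6.
The formula is satisfiable.

Yes


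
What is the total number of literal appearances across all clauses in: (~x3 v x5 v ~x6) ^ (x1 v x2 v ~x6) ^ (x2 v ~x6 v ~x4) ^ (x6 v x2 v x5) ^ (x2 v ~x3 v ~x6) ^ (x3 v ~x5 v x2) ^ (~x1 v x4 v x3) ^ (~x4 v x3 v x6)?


Clause lengths: 3, 3, 3, 3, 3, 3, 3, 3.
Sum = 3 + 3 + 3 + 3 + 3 + 3 + 3 + 3 = 24.

24


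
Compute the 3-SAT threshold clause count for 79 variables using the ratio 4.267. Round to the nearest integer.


The 3-SAT phase transition occurs at approximately 4.267 clauses per variable.
m = 4.267 * 79 = 337.093.
Rounded to nearest integer: 337.

337


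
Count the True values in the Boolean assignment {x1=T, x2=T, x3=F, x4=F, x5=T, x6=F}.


The weight is the number of variables assigned True.
True variables: x1, x2, x5.
Weight = 3.

3


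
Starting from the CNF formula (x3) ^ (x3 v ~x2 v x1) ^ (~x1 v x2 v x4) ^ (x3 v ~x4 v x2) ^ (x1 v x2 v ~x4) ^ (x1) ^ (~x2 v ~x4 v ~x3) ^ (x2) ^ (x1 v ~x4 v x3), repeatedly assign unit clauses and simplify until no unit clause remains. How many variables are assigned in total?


Unit propagation repeatedly assigns the literal in any unit clause, then simplifies.
Assignments in order: x3 = T, x1 = T, x2 = T, x4 = F.
No further unit clauses remain.
Total variables assigned = 4.

4


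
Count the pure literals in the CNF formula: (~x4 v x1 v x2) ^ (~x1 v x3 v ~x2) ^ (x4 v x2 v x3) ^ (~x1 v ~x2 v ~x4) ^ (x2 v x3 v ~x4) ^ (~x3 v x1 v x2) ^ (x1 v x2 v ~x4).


A pure literal appears in only one polarity across all clauses.
No pure literals found.
Count = 0.

0


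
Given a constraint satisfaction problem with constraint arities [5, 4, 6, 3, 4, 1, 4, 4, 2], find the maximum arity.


The arities are: 5, 4, 6, 3, 4, 1, 4, 4, 2.
Scan for the maximum value.
Maximum arity = 6.

6


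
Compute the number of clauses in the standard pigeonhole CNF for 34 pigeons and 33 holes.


The PHP encoding has two parts:
1) At-least-one-hole clauses: 34 (one per pigeon, each with 33 literals).
2) At-most-one-pigeon-per-hole clauses: 33 holes * C(34,2) = 33 * 561 = 18513.
Total clauses = 34 + 18513 = 18547.

18547


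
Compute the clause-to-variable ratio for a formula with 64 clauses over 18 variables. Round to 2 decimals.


Clause-to-variable ratio = clauses / variables.
64 / 18 = 3.56.

3.56


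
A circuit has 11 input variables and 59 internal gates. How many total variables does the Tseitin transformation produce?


The Tseitin transformation introduces one auxiliary variable per gate.
Total variables = inputs + gates = 11 + 59 = 70.

70


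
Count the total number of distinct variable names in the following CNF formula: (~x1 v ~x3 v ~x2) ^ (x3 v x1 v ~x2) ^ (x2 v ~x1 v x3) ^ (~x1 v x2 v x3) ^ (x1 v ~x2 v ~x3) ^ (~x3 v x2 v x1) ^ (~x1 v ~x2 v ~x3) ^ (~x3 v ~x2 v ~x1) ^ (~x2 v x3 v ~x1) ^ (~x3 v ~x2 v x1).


Identify each distinct variable in the formula.
Variables found: x1, x2, x3.
Total distinct variables = 3.

3


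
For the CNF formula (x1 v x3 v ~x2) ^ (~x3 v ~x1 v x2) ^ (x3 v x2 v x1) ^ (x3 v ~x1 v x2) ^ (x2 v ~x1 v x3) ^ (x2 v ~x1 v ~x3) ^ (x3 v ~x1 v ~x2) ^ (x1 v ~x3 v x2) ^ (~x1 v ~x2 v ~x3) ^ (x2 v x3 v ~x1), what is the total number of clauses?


Each group enclosed in parentheses joined by ^ is one clause.
Counting the conjuncts: 10 clauses.

10


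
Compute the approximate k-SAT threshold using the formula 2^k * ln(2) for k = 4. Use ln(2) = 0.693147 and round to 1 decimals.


Using the asymptotic formula: threshold ~ 2^k * ln(2).
2^4 = 16.
16 * 0.693147 = 11.1.

11.1


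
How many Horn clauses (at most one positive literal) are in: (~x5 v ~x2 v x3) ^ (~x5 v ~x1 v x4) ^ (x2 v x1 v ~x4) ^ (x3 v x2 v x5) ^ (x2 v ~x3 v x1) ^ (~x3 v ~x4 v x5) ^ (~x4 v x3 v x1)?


A Horn clause has at most one positive literal.
Clause 1: 1 positive lit(s) -> Horn
Clause 2: 1 positive lit(s) -> Horn
Clause 3: 2 positive lit(s) -> not Horn
Clause 4: 3 positive lit(s) -> not Horn
Clause 5: 2 positive lit(s) -> not Horn
Clause 6: 1 positive lit(s) -> Horn
Clause 7: 2 positive lit(s) -> not Horn
Total Horn clauses = 3.

3


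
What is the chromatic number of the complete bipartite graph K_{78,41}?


K_{78,41} is bipartite by definition: the two parts are independent sets, with every edge crossing between them.
Color all vertices in one part with color 1 and all vertices in the other part with color 2.
Since the graph has at least one edge, one color does not suffice.
Chromatic number = 2.

2


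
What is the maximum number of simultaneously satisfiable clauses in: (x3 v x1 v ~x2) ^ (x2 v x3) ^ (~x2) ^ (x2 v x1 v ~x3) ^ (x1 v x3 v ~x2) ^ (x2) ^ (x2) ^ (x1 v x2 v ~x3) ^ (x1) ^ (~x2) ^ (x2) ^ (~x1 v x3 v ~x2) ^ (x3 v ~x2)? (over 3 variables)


Enumerate all 8 truth assignments.
For each, count how many of the 13 clauses are satisfied.
The formula is not fully satisfiable, so the maximum is below 13.
Maximum simultaneously satisfiable clauses = 11.

11


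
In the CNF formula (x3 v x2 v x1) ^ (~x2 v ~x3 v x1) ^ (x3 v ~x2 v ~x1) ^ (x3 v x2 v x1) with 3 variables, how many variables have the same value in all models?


Find all satisfying assignments: 5 model(s).
Check which variables have the same value in every model.
No variable is fixed across all models.
Backbone size = 0.

0


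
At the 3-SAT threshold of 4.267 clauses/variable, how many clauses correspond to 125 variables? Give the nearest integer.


The 3-SAT phase transition occurs at approximately 4.267 clauses per variable.
m = 4.267 * 125 = 533.375.
Rounded to nearest integer: 533.

533


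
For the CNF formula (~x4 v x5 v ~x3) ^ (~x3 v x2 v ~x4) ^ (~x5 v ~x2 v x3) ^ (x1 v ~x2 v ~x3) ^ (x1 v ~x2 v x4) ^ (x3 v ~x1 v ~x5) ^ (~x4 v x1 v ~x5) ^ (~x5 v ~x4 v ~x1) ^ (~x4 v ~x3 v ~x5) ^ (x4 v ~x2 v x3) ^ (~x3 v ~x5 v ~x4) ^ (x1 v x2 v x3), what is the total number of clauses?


Each group enclosed in parentheses joined by ^ is one clause.
Counting the conjuncts: 12 clauses.

12


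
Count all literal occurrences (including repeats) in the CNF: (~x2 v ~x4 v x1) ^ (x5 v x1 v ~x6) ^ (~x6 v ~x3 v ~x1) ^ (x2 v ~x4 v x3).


Clause lengths: 3, 3, 3, 3.
Sum = 3 + 3 + 3 + 3 = 12.

12


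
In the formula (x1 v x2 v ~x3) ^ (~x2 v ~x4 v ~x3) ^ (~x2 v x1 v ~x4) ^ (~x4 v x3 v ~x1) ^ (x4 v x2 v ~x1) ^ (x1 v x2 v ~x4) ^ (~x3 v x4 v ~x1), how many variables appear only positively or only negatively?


A pure literal appears in only one polarity across all clauses.
No pure literals found.
Count = 0.

0


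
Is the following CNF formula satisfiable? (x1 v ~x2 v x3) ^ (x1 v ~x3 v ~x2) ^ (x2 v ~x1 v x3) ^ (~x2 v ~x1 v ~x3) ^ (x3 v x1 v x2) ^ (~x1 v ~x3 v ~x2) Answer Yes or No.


Check all 8 possible truth assignments.
Number of satisfying assignments found: 3.
The formula is satisfiable.

Yes


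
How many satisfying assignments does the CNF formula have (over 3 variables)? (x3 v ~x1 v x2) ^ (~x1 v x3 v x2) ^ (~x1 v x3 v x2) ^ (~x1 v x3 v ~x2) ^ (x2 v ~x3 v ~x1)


Enumerate all 8 truth assignments over 3 variables.
Test each against every clause.
Satisfying assignments found: 5.

5


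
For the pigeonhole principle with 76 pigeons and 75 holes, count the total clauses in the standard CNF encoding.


The PHP encoding has two parts:
1) At-least-one-hole clauses: 76 (one per pigeon, each with 75 literals).
2) At-most-one-pigeon-per-hole clauses: 75 holes * C(76,2) = 75 * 2850 = 213750.
Total clauses = 76 + 213750 = 213826.

213826


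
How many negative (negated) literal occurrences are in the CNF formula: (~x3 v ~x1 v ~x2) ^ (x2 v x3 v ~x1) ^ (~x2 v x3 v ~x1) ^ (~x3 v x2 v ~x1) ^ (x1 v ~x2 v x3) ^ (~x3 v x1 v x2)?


Scan each clause for negated literals.
Clause 1: 3 negative; Clause 2: 1 negative; Clause 3: 2 negative; Clause 4: 2 negative; Clause 5: 1 negative; Clause 6: 1 negative.
Total negative literal occurrences = 10.

10


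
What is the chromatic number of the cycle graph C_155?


An odd cycle cannot be 2-colored: alternating two colors around the cycle returns to the start with a conflict.
Since 155 is odd, three colors are required (and three suffice).
Chromatic number = 3.

3


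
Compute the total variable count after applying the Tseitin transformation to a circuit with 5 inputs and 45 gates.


The Tseitin transformation introduces one auxiliary variable per gate.
Total variables = inputs + gates = 5 + 45 = 50.

50


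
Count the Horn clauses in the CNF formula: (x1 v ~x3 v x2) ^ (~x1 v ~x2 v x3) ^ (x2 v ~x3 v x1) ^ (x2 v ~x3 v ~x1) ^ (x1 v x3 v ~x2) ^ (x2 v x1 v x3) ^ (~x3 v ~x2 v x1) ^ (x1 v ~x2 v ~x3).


A Horn clause has at most one positive literal.
Clause 1: 2 positive lit(s) -> not Horn
Clause 2: 1 positive lit(s) -> Horn
Clause 3: 2 positive lit(s) -> not Horn
Clause 4: 1 positive lit(s) -> Horn
Clause 5: 2 positive lit(s) -> not Horn
Clause 6: 3 positive lit(s) -> not Horn
Clause 7: 1 positive lit(s) -> Horn
Clause 8: 1 positive lit(s) -> Horn
Total Horn clauses = 4.

4


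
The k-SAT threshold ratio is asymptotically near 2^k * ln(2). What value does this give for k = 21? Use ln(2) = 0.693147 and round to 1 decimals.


Using the asymptotic formula: threshold ~ 2^k * ln(2).
2^21 = 2097152.
2097152 * 0.693147 = 1453634.6.

1453634.6


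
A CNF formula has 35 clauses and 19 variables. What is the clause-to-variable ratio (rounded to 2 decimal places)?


Clause-to-variable ratio = clauses / variables.
35 / 19 = 1.84.

1.84


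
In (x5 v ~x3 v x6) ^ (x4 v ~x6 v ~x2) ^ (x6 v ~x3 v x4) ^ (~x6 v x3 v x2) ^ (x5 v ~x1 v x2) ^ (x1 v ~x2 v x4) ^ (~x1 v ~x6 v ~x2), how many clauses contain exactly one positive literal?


A definite clause has exactly one positive literal.
Clause 1: 2 positive -> not definite
Clause 2: 1 positive -> definite
Clause 3: 2 positive -> not definite
Clause 4: 2 positive -> not definite
Clause 5: 2 positive -> not definite
Clause 6: 2 positive -> not definite
Clause 7: 0 positive -> not definite
Definite clause count = 1.

1


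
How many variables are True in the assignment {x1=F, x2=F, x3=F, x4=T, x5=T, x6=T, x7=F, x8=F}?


The weight is the number of variables assigned True.
True variables: x4, x5, x6.
Weight = 3.

3


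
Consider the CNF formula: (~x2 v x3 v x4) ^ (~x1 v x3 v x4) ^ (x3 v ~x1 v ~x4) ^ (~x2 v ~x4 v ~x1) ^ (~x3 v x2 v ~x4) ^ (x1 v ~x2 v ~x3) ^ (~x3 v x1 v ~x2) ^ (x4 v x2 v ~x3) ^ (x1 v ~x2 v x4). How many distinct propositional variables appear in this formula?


Identify each distinct variable in the formula.
Variables found: x1, x2, x3, x4.
Total distinct variables = 4.

4


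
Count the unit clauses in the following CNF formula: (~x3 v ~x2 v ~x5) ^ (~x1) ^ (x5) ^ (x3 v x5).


A unit clause contains exactly one literal.
Unit clauses found: (~x1), (x5).
Count = 2.

2


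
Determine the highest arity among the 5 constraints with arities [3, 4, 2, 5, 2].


The arities are: 3, 4, 2, 5, 2.
Scan for the maximum value.
Maximum arity = 5.

5


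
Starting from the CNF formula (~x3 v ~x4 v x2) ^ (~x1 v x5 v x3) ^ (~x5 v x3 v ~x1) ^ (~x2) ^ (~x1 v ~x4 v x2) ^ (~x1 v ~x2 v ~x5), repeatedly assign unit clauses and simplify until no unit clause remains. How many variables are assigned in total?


Unit propagation repeatedly assigns the literal in any unit clause, then simplifies.
Assignments in order: x2 = F.
No further unit clauses remain.
Total variables assigned = 1.

1


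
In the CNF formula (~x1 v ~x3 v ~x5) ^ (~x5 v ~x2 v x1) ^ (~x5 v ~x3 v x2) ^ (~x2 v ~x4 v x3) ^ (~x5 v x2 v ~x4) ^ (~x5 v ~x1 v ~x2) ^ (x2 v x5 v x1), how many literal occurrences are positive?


Scan each clause for unnegated literals.
Clause 1: 0 positive; Clause 2: 1 positive; Clause 3: 1 positive; Clause 4: 1 positive; Clause 5: 1 positive; Clause 6: 0 positive; Clause 7: 3 positive.
Total positive literal occurrences = 7.

7


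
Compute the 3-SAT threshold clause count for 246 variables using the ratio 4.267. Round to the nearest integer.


The 3-SAT phase transition occurs at approximately 4.267 clauses per variable.
m = 4.267 * 246 = 1049.682.
Rounded to nearest integer: 1050.

1050


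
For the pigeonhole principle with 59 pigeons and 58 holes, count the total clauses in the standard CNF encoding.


The PHP encoding has two parts:
1) At-least-one-hole clauses: 59 (one per pigeon, each with 58 literals).
2) At-most-one-pigeon-per-hole clauses: 58 holes * C(59,2) = 58 * 1711 = 99238.
Total clauses = 59 + 99238 = 99297.

99297


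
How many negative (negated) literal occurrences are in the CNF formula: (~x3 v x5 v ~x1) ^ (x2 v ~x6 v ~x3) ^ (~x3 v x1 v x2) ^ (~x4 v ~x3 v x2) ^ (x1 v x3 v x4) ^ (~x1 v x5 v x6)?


Scan each clause for negated literals.
Clause 1: 2 negative; Clause 2: 2 negative; Clause 3: 1 negative; Clause 4: 2 negative; Clause 5: 0 negative; Clause 6: 1 negative.
Total negative literal occurrences = 8.

8


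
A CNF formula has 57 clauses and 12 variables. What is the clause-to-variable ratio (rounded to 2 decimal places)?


Clause-to-variable ratio = clauses / variables.
57 / 12 = 4.75.

4.75


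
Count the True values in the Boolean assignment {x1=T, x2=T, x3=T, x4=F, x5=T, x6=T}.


The weight is the number of variables assigned True.
True variables: x1, x2, x3, x5, x6.
Weight = 5.

5


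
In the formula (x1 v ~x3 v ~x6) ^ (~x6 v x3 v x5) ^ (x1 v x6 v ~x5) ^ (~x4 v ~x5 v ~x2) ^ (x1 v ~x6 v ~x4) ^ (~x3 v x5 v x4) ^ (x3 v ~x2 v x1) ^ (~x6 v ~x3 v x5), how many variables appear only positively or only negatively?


A pure literal appears in only one polarity across all clauses.
Pure literals: x1 (positive only), x2 (negative only).
Count = 2.

2


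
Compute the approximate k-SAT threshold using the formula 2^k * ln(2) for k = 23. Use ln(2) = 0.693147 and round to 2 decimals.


Using the asymptotic formula: threshold ~ 2^k * ln(2).
2^23 = 8388608.
8388608 * 0.693147 = 5814538.47.

5814538.47


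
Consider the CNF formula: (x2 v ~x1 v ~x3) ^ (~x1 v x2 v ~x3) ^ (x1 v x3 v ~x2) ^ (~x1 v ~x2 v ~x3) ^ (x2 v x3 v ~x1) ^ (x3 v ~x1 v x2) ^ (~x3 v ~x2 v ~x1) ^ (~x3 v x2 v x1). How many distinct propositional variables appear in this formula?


Identify each distinct variable in the formula.
Variables found: x1, x2, x3.
Total distinct variables = 3.

3


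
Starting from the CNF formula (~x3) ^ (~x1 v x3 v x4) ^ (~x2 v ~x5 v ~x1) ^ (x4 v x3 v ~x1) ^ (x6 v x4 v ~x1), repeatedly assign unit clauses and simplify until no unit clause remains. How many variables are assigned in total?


Unit propagation repeatedly assigns the literal in any unit clause, then simplifies.
Assignments in order: x3 = F.
No further unit clauses remain.
Total variables assigned = 1.

1


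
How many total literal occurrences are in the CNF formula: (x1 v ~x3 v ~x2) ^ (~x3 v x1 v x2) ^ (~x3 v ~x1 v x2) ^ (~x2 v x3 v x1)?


Clause lengths: 3, 3, 3, 3.
Sum = 3 + 3 + 3 + 3 = 12.

12


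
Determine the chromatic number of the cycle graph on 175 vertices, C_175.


An odd cycle cannot be 2-colored: alternating two colors around the cycle returns to the start with a conflict.
Since 175 is odd, three colors are required (and three suffice).
Chromatic number = 3.

3


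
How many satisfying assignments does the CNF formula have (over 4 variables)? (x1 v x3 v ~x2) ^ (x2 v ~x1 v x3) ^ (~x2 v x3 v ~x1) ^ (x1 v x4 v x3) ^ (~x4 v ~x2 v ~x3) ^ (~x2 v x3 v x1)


Enumerate all 16 truth assignments over 4 variables.
Test each against every clause.
Satisfying assignments found: 7.

7


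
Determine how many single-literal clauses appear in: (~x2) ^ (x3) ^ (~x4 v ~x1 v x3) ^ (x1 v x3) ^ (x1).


A unit clause contains exactly one literal.
Unit clauses found: (~x2), (x3), (x1).
Count = 3.

3


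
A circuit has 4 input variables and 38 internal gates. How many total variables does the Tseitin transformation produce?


The Tseitin transformation introduces one auxiliary variable per gate.
Total variables = inputs + gates = 4 + 38 = 42.

42


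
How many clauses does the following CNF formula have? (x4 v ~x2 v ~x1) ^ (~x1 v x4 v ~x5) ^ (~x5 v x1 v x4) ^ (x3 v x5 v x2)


Each group enclosed in parentheses joined by ^ is one clause.
Counting the conjuncts: 4 clauses.

4


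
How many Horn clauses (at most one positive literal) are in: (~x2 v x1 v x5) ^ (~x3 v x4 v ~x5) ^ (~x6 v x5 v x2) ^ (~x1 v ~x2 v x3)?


A Horn clause has at most one positive literal.
Clause 1: 2 positive lit(s) -> not Horn
Clause 2: 1 positive lit(s) -> Horn
Clause 3: 2 positive lit(s) -> not Horn
Clause 4: 1 positive lit(s) -> Horn
Total Horn clauses = 2.

2


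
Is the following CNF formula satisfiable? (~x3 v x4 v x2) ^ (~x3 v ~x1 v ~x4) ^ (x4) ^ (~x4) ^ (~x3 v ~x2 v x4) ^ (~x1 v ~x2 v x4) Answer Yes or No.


Check all 16 possible truth assignments.
Number of satisfying assignments found: 0.
The formula is unsatisfiable.

No


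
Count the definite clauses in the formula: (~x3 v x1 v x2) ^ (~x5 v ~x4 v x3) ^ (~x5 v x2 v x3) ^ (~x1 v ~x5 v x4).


A definite clause has exactly one positive literal.
Clause 1: 2 positive -> not definite
Clause 2: 1 positive -> definite
Clause 3: 2 positive -> not definite
Clause 4: 1 positive -> definite
Definite clause count = 2.

2


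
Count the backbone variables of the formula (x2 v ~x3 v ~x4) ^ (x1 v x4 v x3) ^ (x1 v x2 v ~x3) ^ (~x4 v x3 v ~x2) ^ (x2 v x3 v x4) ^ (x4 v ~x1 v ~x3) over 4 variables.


Find all satisfying assignments: 6 model(s).
Check which variables have the same value in every model.
No variable is fixed across all models.
Backbone size = 0.

0


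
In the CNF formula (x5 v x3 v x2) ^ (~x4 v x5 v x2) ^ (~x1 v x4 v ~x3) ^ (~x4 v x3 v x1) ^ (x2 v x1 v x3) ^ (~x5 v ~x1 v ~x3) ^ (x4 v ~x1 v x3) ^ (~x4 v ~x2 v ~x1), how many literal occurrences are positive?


Scan each clause for unnegated literals.
Clause 1: 3 positive; Clause 2: 2 positive; Clause 3: 1 positive; Clause 4: 2 positive; Clause 5: 3 positive; Clause 6: 0 positive; Clause 7: 2 positive; Clause 8: 0 positive.
Total positive literal occurrences = 13.

13


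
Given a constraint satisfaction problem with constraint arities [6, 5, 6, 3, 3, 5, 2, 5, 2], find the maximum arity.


The arities are: 6, 5, 6, 3, 3, 5, 2, 5, 2.
Scan for the maximum value.
Maximum arity = 6.

6


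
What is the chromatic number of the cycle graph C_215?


An odd cycle cannot be 2-colored: alternating two colors around the cycle returns to the start with a conflict.
Since 215 is odd, three colors are required (and three suffice).
Chromatic number = 3.

3


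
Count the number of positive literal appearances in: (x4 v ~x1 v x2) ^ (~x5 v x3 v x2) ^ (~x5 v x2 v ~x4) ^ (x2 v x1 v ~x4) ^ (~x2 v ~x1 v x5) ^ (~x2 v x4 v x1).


Scan each clause for unnegated literals.
Clause 1: 2 positive; Clause 2: 2 positive; Clause 3: 1 positive; Clause 4: 2 positive; Clause 5: 1 positive; Clause 6: 2 positive.
Total positive literal occurrences = 10.

10


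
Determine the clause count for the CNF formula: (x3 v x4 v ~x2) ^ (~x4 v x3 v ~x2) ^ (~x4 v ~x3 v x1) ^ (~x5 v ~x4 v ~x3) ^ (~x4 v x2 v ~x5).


Each group enclosed in parentheses joined by ^ is one clause.
Counting the conjuncts: 5 clauses.

5


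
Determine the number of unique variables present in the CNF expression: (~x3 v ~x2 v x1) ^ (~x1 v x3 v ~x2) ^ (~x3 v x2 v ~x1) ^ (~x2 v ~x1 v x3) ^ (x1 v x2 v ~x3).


Identify each distinct variable in the formula.
Variables found: x1, x2, x3.
Total distinct variables = 3.

3


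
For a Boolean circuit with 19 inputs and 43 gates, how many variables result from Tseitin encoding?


The Tseitin transformation introduces one auxiliary variable per gate.
Total variables = inputs + gates = 19 + 43 = 62.

62


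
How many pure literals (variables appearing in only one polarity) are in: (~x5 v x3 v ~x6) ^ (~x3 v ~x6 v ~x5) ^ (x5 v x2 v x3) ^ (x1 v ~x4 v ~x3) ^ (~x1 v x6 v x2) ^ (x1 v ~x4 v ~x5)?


A pure literal appears in only one polarity across all clauses.
Pure literals: x2 (positive only), x4 (negative only).
Count = 2.

2


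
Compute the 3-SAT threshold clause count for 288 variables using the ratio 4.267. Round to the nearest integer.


The 3-SAT phase transition occurs at approximately 4.267 clauses per variable.
m = 4.267 * 288 = 1228.896.
Rounded to nearest integer: 1229.

1229


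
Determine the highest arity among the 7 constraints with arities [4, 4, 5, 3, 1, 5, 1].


The arities are: 4, 4, 5, 3, 1, 5, 1.
Scan for the maximum value.
Maximum arity = 5.

5


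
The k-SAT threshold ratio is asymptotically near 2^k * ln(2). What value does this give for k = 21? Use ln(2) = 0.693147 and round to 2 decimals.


Using the asymptotic formula: threshold ~ 2^k * ln(2).
2^21 = 2097152.
2097152 * 0.693147 = 1453634.62.

1453634.62


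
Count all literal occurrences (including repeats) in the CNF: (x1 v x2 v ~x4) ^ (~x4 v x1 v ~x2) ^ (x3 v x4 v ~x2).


Clause lengths: 3, 3, 3.
Sum = 3 + 3 + 3 = 9.

9


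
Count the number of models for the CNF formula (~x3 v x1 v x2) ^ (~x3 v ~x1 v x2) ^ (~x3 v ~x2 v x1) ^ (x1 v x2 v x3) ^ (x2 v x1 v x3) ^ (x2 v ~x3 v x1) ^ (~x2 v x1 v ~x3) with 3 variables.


Enumerate all 8 truth assignments over 3 variables.
Test each against every clause.
Satisfying assignments found: 4.

4


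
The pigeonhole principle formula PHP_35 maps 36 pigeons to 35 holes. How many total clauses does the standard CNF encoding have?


The PHP encoding has two parts:
1) At-least-one-hole clauses: 36 (one per pigeon, each with 35 literals).
2) At-most-one-pigeon-per-hole clauses: 35 holes * C(36,2) = 35 * 630 = 22050.
Total clauses = 36 + 22050 = 22086.

22086


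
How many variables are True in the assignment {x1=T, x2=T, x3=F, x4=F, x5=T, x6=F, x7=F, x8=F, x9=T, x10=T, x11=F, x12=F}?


The weight is the number of variables assigned True.
True variables: x1, x2, x5, x9, x10.
Weight = 5.

5


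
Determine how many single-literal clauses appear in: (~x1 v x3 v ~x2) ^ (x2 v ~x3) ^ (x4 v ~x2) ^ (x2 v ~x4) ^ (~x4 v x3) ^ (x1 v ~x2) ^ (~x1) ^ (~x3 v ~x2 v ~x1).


A unit clause contains exactly one literal.
Unit clauses found: (~x1).
Count = 1.

1


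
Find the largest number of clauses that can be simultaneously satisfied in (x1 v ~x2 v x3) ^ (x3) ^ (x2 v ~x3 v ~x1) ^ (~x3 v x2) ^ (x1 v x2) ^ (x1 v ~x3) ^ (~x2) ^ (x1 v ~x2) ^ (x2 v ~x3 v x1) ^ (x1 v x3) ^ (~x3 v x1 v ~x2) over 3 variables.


Enumerate all 8 truth assignments.
For each, count how many of the 11 clauses are satisfied.
The formula is not fully satisfiable, so the maximum is below 11.
Maximum simultaneously satisfiable clauses = 10.

10


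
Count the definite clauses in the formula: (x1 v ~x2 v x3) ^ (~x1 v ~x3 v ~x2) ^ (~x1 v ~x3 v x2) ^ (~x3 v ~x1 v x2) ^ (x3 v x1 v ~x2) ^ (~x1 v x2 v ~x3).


A definite clause has exactly one positive literal.
Clause 1: 2 positive -> not definite
Clause 2: 0 positive -> not definite
Clause 3: 1 positive -> definite
Clause 4: 1 positive -> definite
Clause 5: 2 positive -> not definite
Clause 6: 1 positive -> definite
Definite clause count = 3.

3


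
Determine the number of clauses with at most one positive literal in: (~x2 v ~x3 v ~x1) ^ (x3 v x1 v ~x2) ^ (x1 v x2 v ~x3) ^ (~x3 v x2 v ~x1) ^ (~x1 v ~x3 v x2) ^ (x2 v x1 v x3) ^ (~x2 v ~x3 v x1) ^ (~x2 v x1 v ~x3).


A Horn clause has at most one positive literal.
Clause 1: 0 positive lit(s) -> Horn
Clause 2: 2 positive lit(s) -> not Horn
Clause 3: 2 positive lit(s) -> not Horn
Clause 4: 1 positive lit(s) -> Horn
Clause 5: 1 positive lit(s) -> Horn
Clause 6: 3 positive lit(s) -> not Horn
Clause 7: 1 positive lit(s) -> Horn
Clause 8: 1 positive lit(s) -> Horn
Total Horn clauses = 5.

5


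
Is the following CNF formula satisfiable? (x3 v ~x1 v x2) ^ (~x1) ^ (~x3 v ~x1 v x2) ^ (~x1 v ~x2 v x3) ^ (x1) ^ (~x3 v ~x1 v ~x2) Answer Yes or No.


Check all 8 possible truth assignments.
Number of satisfying assignments found: 0.
The formula is unsatisfiable.

No


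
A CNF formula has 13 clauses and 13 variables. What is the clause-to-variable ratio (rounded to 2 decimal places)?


Clause-to-variable ratio = clauses / variables.
13 / 13 = 1.0.

1.0


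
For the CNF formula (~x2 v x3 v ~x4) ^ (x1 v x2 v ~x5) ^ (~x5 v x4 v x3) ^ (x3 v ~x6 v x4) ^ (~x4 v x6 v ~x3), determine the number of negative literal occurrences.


Scan each clause for negated literals.
Clause 1: 2 negative; Clause 2: 1 negative; Clause 3: 1 negative; Clause 4: 1 negative; Clause 5: 2 negative.
Total negative literal occurrences = 7.

7


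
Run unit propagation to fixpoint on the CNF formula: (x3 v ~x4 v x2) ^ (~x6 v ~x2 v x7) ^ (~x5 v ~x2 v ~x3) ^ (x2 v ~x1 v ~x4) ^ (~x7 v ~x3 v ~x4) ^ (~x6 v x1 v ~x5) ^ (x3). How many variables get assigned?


Unit propagation repeatedly assigns the literal in any unit clause, then simplifies.
Assignments in order: x3 = T.
No further unit clauses remain.
Total variables assigned = 1.

1


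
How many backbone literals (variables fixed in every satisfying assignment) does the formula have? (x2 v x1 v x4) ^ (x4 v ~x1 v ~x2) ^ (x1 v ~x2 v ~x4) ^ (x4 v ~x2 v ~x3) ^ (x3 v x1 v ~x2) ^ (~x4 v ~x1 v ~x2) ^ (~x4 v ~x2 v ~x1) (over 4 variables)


Find all satisfying assignments: 6 model(s).
Check which variables have the same value in every model.
Fixed variables: x2=F.
Backbone size = 1.

1


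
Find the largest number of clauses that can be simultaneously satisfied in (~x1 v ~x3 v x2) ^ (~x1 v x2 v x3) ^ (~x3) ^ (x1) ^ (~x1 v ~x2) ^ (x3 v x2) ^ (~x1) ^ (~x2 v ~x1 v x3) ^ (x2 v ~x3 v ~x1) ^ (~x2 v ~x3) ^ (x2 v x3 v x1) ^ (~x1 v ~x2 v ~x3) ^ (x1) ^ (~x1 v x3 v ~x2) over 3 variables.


Enumerate all 8 truth assignments.
For each, count how many of the 14 clauses are satisfied.
The formula is not fully satisfiable, so the maximum is below 14.
Maximum simultaneously satisfiable clauses = 12.

12


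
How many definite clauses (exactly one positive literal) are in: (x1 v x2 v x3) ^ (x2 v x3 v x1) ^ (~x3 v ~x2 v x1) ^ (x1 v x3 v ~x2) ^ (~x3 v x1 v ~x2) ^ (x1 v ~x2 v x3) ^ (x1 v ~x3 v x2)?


A definite clause has exactly one positive literal.
Clause 1: 3 positive -> not definite
Clause 2: 3 positive -> not definite
Clause 3: 1 positive -> definite
Clause 4: 2 positive -> not definite
Clause 5: 1 positive -> definite
Clause 6: 2 positive -> not definite
Clause 7: 2 positive -> not definite
Definite clause count = 2.

2


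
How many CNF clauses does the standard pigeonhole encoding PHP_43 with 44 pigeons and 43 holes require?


The PHP encoding has two parts:
1) At-least-one-hole clauses: 44 (one per pigeon, each with 43 literals).
2) At-most-one-pigeon-per-hole clauses: 43 holes * C(44,2) = 43 * 946 = 40678.
Total clauses = 44 + 40678 = 40722.

40722


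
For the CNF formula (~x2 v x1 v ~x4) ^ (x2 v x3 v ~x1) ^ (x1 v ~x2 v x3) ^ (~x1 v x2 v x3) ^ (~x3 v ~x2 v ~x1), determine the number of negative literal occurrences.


Scan each clause for negated literals.
Clause 1: 2 negative; Clause 2: 1 negative; Clause 3: 1 negative; Clause 4: 1 negative; Clause 5: 3 negative.
Total negative literal occurrences = 8.

8


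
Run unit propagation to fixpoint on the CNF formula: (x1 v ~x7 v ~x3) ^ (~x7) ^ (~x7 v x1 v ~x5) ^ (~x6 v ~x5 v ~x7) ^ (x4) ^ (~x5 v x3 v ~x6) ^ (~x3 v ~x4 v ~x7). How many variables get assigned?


Unit propagation repeatedly assigns the literal in any unit clause, then simplifies.
Assignments in order: x7 = F, x4 = T.
No further unit clauses remain.
Total variables assigned = 2.

2


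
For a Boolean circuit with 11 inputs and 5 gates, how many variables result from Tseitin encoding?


The Tseitin transformation introduces one auxiliary variable per gate.
Total variables = inputs + gates = 11 + 5 = 16.

16


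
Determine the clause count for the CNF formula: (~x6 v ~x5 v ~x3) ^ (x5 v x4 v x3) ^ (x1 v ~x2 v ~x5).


Each group enclosed in parentheses joined by ^ is one clause.
Counting the conjuncts: 3 clauses.

3


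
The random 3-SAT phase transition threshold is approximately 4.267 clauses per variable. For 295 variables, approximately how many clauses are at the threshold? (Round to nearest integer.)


The 3-SAT phase transition occurs at approximately 4.267 clauses per variable.
m = 4.267 * 295 = 1258.765.
Rounded to nearest integer: 1259.

1259


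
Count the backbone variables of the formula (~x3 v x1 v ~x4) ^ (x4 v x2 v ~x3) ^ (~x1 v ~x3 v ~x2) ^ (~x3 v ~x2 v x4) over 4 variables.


Find all satisfying assignments: 9 model(s).
Check which variables have the same value in every model.
No variable is fixed across all models.
Backbone size = 0.

0


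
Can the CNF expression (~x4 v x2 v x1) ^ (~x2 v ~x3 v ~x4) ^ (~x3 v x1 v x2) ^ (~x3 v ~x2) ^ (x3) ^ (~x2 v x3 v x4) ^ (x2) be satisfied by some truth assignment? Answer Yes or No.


Check all 16 possible truth assignments.
Number of satisfying assignments found: 0.
The formula is unsatisfiable.

No


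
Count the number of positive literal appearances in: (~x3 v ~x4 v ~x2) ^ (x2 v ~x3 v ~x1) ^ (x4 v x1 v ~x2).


Scan each clause for unnegated literals.
Clause 1: 0 positive; Clause 2: 1 positive; Clause 3: 2 positive.
Total positive literal occurrences = 3.

3


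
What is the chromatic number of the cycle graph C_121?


An odd cycle cannot be 2-colored: alternating two colors around the cycle returns to the start with a conflict.
Since 121 is odd, three colors are required (and three suffice).
Chromatic number = 3.

3


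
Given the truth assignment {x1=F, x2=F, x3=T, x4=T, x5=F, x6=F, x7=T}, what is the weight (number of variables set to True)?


The weight is the number of variables assigned True.
True variables: x3, x4, x7.
Weight = 3.

3


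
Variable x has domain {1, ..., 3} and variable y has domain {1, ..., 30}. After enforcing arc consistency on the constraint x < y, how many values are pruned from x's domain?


For the constraint x < y, x needs a supporting value in y's domain.
x can be at most 29 (one less than y's maximum).
Valid x values from domain: 3 out of 3.
Pruned = 3 - 3 = 0.

0


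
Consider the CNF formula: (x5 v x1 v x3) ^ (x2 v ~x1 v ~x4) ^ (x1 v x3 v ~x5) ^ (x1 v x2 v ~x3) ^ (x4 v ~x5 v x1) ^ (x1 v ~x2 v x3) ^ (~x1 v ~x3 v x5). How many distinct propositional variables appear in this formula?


Identify each distinct variable in the formula.
Variables found: x1, x2, x3, x4, x5.
Total distinct variables = 5.

5


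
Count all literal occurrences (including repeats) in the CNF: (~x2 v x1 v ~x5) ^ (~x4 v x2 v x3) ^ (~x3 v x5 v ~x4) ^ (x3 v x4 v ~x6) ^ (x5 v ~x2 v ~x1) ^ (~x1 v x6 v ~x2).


Clause lengths: 3, 3, 3, 3, 3, 3.
Sum = 3 + 3 + 3 + 3 + 3 + 3 = 18.

18


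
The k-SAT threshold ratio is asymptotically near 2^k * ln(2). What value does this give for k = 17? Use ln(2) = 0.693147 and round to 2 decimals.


Using the asymptotic formula: threshold ~ 2^k * ln(2).
2^17 = 131072.
131072 * 0.693147 = 90852.16.

90852.16


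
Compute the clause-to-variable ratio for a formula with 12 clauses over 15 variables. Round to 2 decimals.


Clause-to-variable ratio = clauses / variables.
12 / 15 = 0.8.

0.8


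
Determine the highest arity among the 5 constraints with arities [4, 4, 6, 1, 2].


The arities are: 4, 4, 6, 1, 2.
Scan for the maximum value.
Maximum arity = 6.

6


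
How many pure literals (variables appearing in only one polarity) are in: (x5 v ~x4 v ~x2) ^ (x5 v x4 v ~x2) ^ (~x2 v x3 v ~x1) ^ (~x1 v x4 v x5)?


A pure literal appears in only one polarity across all clauses.
Pure literals: x1 (negative only), x2 (negative only), x3 (positive only), x5 (positive only).
Count = 4.

4


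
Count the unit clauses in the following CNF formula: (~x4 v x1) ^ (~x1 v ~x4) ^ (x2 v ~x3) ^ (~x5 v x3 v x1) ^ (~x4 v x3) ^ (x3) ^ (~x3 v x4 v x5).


A unit clause contains exactly one literal.
Unit clauses found: (x3).
Count = 1.

1


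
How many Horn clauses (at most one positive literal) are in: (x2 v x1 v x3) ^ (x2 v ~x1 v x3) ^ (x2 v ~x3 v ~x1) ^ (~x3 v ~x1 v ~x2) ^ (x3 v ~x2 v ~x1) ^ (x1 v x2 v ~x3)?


A Horn clause has at most one positive literal.
Clause 1: 3 positive lit(s) -> not Horn
Clause 2: 2 positive lit(s) -> not Horn
Clause 3: 1 positive lit(s) -> Horn
Clause 4: 0 positive lit(s) -> Horn
Clause 5: 1 positive lit(s) -> Horn
Clause 6: 2 positive lit(s) -> not Horn
Total Horn clauses = 3.

3


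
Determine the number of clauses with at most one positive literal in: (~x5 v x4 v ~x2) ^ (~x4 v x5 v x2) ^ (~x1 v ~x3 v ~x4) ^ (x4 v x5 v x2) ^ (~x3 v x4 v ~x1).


A Horn clause has at most one positive literal.
Clause 1: 1 positive lit(s) -> Horn
Clause 2: 2 positive lit(s) -> not Horn
Clause 3: 0 positive lit(s) -> Horn
Clause 4: 3 positive lit(s) -> not Horn
Clause 5: 1 positive lit(s) -> Horn
Total Horn clauses = 3.

3


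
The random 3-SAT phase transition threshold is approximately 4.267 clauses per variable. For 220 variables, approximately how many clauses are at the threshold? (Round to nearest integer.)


The 3-SAT phase transition occurs at approximately 4.267 clauses per variable.
m = 4.267 * 220 = 938.74.
Rounded to nearest integer: 939.

939


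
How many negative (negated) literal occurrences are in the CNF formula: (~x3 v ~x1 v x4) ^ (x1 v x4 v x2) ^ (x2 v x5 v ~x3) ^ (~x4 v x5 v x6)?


Scan each clause for negated literals.
Clause 1: 2 negative; Clause 2: 0 negative; Clause 3: 1 negative; Clause 4: 1 negative.
Total negative literal occurrences = 4.

4


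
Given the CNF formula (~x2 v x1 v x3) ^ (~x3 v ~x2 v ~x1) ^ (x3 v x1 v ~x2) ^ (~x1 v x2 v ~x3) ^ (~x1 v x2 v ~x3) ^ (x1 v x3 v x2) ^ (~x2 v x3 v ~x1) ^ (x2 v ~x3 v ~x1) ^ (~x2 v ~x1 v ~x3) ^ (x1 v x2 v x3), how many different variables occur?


Identify each distinct variable in the formula.
Variables found: x1, x2, x3.
Total distinct variables = 3.

3


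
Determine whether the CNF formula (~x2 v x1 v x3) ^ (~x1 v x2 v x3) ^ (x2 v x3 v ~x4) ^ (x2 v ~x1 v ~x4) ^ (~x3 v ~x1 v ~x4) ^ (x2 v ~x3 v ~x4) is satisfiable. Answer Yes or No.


Check all 16 possible truth assignments.
Number of satisfying assignments found: 8.
The formula is satisfiable.

Yes


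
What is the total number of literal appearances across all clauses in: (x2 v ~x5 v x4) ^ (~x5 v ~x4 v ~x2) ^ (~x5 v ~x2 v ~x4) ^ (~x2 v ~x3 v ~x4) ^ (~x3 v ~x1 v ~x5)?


Clause lengths: 3, 3, 3, 3, 3.
Sum = 3 + 3 + 3 + 3 + 3 = 15.

15


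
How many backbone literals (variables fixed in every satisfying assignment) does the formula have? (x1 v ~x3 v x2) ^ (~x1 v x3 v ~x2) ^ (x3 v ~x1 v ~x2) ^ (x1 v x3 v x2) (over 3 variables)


Find all satisfying assignments: 5 model(s).
Check which variables have the same value in every model.
No variable is fixed across all models.
Backbone size = 0.

0


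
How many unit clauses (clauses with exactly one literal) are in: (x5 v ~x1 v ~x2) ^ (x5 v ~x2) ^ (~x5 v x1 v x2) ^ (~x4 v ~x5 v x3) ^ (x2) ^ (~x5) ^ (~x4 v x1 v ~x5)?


A unit clause contains exactly one literal.
Unit clauses found: (x2), (~x5).
Count = 2.

2


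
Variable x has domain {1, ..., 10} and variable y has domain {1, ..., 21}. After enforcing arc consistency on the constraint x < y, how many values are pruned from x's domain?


For the constraint x < y, x needs a supporting value in y's domain.
x can be at most 20 (one less than y's maximum).
Valid x values from domain: 10 out of 10.
Pruned = 10 - 10 = 0.

0


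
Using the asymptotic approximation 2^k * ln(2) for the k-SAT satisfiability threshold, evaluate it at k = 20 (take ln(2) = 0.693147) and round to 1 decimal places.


Using the asymptotic formula: threshold ~ 2^k * ln(2).
2^20 = 1048576.
1048576 * 0.693147 = 726817.3.

726817.3


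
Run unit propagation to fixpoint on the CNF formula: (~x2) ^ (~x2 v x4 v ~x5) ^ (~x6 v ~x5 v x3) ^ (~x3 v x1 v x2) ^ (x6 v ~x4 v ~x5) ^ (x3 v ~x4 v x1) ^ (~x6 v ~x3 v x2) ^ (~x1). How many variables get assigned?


Unit propagation repeatedly assigns the literal in any unit clause, then simplifies.
Assignments in order: x2 = F, x1 = F, x3 = F, x4 = F.
No further unit clauses remain.
Total variables assigned = 4.

4


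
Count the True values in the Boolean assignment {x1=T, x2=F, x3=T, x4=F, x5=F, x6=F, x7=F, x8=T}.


The weight is the number of variables assigned True.
True variables: x1, x3, x8.
Weight = 3.

3


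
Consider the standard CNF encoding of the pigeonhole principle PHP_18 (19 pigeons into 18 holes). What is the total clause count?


The PHP encoding has two parts:
1) At-least-one-hole clauses: 19 (one per pigeon, each with 18 literals).
2) At-most-one-pigeon-per-hole clauses: 18 holes * C(19,2) = 18 * 171 = 3078.
Total clauses = 19 + 3078 = 3097.

3097


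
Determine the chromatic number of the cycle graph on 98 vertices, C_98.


A cycle on an even number of vertices is bipartite: alternate two colors around the cycle.
Since 98 is even, two colors suffice, and at least two are needed because the graph has edges.
Chromatic number = 2.

2


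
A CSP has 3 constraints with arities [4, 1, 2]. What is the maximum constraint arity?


The arities are: 4, 1, 2.
Scan for the maximum value.
Maximum arity = 4.

4


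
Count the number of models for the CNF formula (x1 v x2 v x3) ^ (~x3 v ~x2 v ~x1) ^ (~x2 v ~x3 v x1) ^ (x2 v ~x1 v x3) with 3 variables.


Enumerate all 8 truth assignments over 3 variables.
Test each against every clause.
Satisfying assignments found: 4.

4


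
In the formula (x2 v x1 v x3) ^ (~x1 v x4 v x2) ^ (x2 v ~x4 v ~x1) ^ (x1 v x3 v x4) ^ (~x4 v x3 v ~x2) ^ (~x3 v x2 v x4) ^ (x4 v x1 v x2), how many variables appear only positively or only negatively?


A pure literal appears in only one polarity across all clauses.
No pure literals found.
Count = 0.

0


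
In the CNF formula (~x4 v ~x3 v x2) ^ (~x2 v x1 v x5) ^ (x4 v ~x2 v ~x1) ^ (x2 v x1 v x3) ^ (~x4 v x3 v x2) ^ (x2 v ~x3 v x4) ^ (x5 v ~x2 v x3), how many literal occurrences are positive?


Scan each clause for unnegated literals.
Clause 1: 1 positive; Clause 2: 2 positive; Clause 3: 1 positive; Clause 4: 3 positive; Clause 5: 2 positive; Clause 6: 2 positive; Clause 7: 2 positive.
Total positive literal occurrences = 13.

13


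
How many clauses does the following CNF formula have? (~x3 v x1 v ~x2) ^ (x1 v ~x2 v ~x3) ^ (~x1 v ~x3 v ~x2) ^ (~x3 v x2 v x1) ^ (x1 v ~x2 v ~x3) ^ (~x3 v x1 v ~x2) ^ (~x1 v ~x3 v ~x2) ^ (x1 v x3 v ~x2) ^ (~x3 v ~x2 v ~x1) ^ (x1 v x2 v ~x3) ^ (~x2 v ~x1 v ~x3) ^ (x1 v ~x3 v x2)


Each group enclosed in parentheses joined by ^ is one clause.
Counting the conjuncts: 12 clauses.

12


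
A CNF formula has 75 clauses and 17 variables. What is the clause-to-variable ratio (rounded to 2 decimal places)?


Clause-to-variable ratio = clauses / variables.
75 / 17 = 4.41.

4.41


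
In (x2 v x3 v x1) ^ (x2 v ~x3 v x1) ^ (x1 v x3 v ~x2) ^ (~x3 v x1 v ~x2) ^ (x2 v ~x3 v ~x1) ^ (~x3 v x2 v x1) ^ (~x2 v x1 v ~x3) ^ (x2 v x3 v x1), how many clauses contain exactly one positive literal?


A definite clause has exactly one positive literal.
Clause 1: 3 positive -> not definite
Clause 2: 2 positive -> not definite
Clause 3: 2 positive -> not definite
Clause 4: 1 positive -> definite
Clause 5: 1 positive -> definite
Clause 6: 2 positive -> not definite
Clause 7: 1 positive -> definite
Clause 8: 3 positive -> not definite
Definite clause count = 3.

3
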